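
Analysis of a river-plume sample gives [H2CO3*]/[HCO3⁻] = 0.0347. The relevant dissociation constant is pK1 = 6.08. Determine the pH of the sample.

From K1 = [H⁺][HCO3⁻]/[H2CO3*]:  pH = pK1 − log₁₀([H2CO3*]/[HCO3⁻])
log₁₀(0.0347) = -1.460
pH = 6.08 − (-1.460) = 7.54

pH = 7.54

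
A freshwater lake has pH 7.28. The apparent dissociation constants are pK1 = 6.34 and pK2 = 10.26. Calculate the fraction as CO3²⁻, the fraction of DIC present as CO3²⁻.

α₂ = 0.000938

α₂ = 1 / (1 + [H⁺]/K2 + [H⁺]²/(K1K2)) = 1 / (1 + 10^+2.98 + 10^+2.04)
   = 1 / (1 + 954.99 + 109.65) = 1/1065.6 = 0.0009384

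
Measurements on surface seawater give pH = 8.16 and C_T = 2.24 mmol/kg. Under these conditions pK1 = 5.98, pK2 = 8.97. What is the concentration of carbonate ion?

[CO3²⁻] = 0.299 mmol/kg

α₂ = 1 / (1 + [H⁺]/K2 + [H⁺]²/(K1K2)) = 1 / (1 + 10^+0.81 + 10^-1.37)
   = 1 / (1 + 6.4565 + 0.042658) = 1/7.4992 = 0.1333
[CO3²⁻] = α₂ × DIC = 0.1333 × 2.24 = 0.299 mmol/kg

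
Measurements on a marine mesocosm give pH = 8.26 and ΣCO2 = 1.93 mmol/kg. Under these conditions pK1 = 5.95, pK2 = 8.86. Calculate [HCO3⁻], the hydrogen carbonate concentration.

[HCO3⁻] = 1.54 mmol/kg

α₁ = 1 / (1 + [H⁺]/K1 + K2/[H⁺]) = 1 / (1 + 10^-2.31 + 10^-0.60)
   = 1 / (1 + 0.0048978 + 0.25119) = 1/1.2561 = 0.7961
[HCO3⁻] = α₁ × DIC = 0.7961 × 1.93 = 1.54 mmol/kg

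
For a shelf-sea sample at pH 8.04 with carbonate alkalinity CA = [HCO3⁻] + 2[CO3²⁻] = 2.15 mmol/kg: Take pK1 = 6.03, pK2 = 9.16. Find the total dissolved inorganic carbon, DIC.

DIC = 2.03 mmol/kg

CA = [HCO3⁻] + 2[CO3²⁻] = (α₁ + 2α₂)·DIC
At pH 8.04: [H⁺]/K1 = 10^-2.01 = 0.0097724, K2/[H⁺] = 10^-1.12 = 0.075858
α₁ = 1/(1 + 0.0097724 + 0.075858) = 1/1.0856 = 0.9211; α₂ = α₁·K2/[H⁺] = 0.06987
α₁ + 2α₂ = 1.0609
DIC = CA / (α₁ + 2α₂) = 2.15 / 1.0609 = 2.03 mmol/kg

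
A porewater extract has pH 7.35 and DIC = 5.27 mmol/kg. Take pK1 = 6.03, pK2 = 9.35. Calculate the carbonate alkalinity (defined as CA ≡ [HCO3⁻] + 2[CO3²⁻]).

CA = 5.08 mmol/kg

CA = [HCO3⁻] + 2[CO3²⁻] = (α₁ + 2α₂)·DIC
At pH 7.35: [H⁺]/K1 = 10^-1.32 = 0.047863, K2/[H⁺] = 10^-2.00 = 0.010000
α₁ = 1/(1 + 0.047863 + 0.010000) = 1/1.0579 = 0.9453; α₂ = α₁·K2/[H⁺] = 0.009453
α₁ + 2α₂ = 0.9642
CA = 0.9642 × 5.27 = 5.08 mmol/kg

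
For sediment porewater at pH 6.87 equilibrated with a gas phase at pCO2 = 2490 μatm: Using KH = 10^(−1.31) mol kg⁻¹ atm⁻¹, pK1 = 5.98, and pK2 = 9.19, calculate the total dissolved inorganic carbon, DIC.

DIC = 1.07 mmol/kg

[CO2*] = KH · pCO2 = 10^(−1.31) × 2490×10^-6 = 1.220×10^-4 mol/kg
α₀ = 1/(1 + K1/[H⁺] + K1K2/[H⁺]²) = 1/(1 + 10^+0.89 + 10^-1.43) = 0.1136
DIC = [CO2*]/α₀ = 1.220×10^-4 / 0.1136 = 1.07 mmol/kg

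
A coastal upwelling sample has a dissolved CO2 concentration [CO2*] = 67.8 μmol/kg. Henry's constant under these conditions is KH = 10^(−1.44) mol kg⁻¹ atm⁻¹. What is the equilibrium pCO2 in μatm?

KH = 10^(−1.44) = 3.631×10^-2 mol kg⁻¹ atm⁻¹
pCO2 = [CO2*]/KH = 67.8×10^-6 / 3.631×10^-2 = 1.87×10^-3 atm = 1870 μatm

pCO2 = 1870 μatm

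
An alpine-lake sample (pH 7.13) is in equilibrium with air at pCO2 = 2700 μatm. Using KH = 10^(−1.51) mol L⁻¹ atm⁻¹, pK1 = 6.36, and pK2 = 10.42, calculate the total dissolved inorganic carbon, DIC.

[CO2*] = KH · pCO2 = 10^(−1.51) × 2700×10^-6 = 8.344×10^-5 mol/L
α₀ = 1/(1 + K1/[H⁺] + K1K2/[H⁺]²) = 1/(1 + 10^+0.77 + 10^-2.52) = 0.1451
DIC = [CO2*]/α₀ = 8.344×10^-5 / 0.1451 = 0.575 mmol/L

DIC = 0.575 mmol/L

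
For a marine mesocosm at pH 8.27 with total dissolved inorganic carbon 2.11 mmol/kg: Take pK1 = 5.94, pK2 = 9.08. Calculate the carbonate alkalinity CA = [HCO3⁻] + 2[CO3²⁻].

CA = 2.38 mmol/kg

CA = [HCO3⁻] + 2[CO3²⁻] = (α₁ + 2α₂)·DIC
At pH 8.27: [H⁺]/K1 = 10^-2.33 = 0.0046774, K2/[H⁺] = 10^-0.81 = 0.15488
α₁ = 1/(1 + 0.0046774 + 0.15488) = 1/1.1596 = 0.8624; α₂ = α₁·K2/[H⁺] = 0.1336
α₁ + 2α₂ = 1.1295
CA = 1.1295 × 2.11 = 2.38 mmol/kg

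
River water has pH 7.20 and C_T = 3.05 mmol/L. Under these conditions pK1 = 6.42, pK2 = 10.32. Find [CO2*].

α₀ = 1 / (1 + K1/[H⁺] + K1K2/[H⁺]²) = 1 / (1 + 10^+0.78 + 10^-2.34)
   = 1 / (1 + 6.0256 + 0.0045709) = 1/7.0302 = 0.1422
[CO2*] = α₀ × DIC = 0.1422 × 3.05 = 0.434 mmol/L

[CO2*] = 0.434 mmol/L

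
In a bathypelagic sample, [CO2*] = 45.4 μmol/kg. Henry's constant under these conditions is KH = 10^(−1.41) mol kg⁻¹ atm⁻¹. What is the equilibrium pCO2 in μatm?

pCO2 = 1170 μatm

KH = 10^(−1.41) = 3.890×10^-2 mol kg⁻¹ atm⁻¹
pCO2 = [CO2*]/KH = 45.4×10^-6 / 3.890×10^-2 = 1.17×10^-3 atm = 1170 μatm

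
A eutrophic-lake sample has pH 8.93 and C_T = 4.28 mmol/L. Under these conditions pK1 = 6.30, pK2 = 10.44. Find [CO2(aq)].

α₀ = 1 / (1 + K1/[H⁺] + K1K2/[H⁺]²) = 1 / (1 + 10^+2.63 + 10^+1.12)
   = 1 / (1 + 426.58 + 13.183) = 1/440.76 = 0.002269
[CO2*] = α₀ × DIC = 0.002269 × 4.28 = 0.00971 mmol/L = 9.71 μmol/L

[CO2*] = 9.71 μmol/L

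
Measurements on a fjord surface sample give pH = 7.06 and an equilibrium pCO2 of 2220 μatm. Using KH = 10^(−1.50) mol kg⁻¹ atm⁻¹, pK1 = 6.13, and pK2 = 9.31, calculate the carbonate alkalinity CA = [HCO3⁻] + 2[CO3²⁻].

[CO2*] = KH · pCO2 = 10^(−1.50) × 2220×10^-6 = 7.020×10^-5 mol/kg
α₀ = 1/(1 + K1/[H⁺] + K1K2/[H⁺]²) = 1/(1 + 10^+0.93 + 10^-1.32) = 0.1046
DIC = [CO2*]/α₀ = 7.020×10^-5 / 0.1046 = 0.6711 mmol/kg
CA = (α₁ + 2α₂)·DIC = (0.8904 + 2×0.005007) × 0.6711 = 0.604 mmol/kg

CA = 0.604 mmol/kg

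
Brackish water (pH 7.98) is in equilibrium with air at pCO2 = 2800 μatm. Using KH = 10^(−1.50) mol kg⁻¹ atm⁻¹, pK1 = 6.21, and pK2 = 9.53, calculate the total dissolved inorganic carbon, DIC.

[CO2*] = KH · pCO2 = 10^(−1.50) × 2800×10^-6 = 8.854×10^-5 mol/kg
α₀ = 1/(1 + K1/[H⁺] + K1K2/[H⁺]²) = 1/(1 + 10^+1.77 + 10^+0.22) = 0.01625
DIC = [CO2*]/α₀ = 8.854×10^-5 / 0.01625 = 5.45 mmol/kg

DIC = 5.45 mmol/kg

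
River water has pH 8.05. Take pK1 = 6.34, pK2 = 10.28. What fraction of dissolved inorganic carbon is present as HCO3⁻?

α₁ = 1 / (1 + [H⁺]/K1 + K2/[H⁺]) = 1 / (1 + 10^-1.71 + 10^-2.23)
   = 1 / (1 + 0.019498 + 0.0058884) = 1/1.0254 = 0.9752

α₁ = 0.975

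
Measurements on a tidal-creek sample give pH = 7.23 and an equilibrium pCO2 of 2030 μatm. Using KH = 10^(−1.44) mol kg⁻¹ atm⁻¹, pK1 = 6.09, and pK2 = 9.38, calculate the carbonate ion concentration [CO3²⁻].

[CO3²⁻] = 7.20 μmol/kg

[CO2*] = KH · pCO2 = 10^(−1.44) × 2030×10^-6 = 7.370×10^-5 mol/kg
α₀ = 1/(1 + K1/[H⁺] + K1K2/[H⁺]²) = 1/(1 + 10^+1.14 + 10^-1.01) = 0.06711
DIC = [CO2*]/α₀ = 7.370×10^-5 / 0.06711 = 1.098 mmol/kg
[CO3²⁻] = α₂·DIC; α₂ = 0.006558, so [CO3²⁻] = 0.006558 × 1.098 = 0.00720 mmol/kg = 7.20 μmol/kg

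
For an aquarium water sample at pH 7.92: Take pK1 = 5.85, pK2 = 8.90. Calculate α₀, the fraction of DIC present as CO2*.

α₀ = 0.00765

α₀ = 1 / (1 + K1/[H⁺] + K1K2/[H⁺]²) = 1 / (1 + 10^+2.07 + 10^+1.09)
   = 1 / (1 + 117.49 + 12.303) = 1/130.79 = 0.007646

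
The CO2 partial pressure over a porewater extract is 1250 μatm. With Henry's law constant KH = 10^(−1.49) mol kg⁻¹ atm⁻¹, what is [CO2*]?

[CO2*] = 40.4 μmol/kg

KH = 10^(−1.49) = 3.236×10^-2 mol kg⁻¹ atm⁻¹
[CO2*] = KH · pCO2 = 3.236×10^-2 × 1250×10^-6 atm = 4.04×10^-5 mol/kg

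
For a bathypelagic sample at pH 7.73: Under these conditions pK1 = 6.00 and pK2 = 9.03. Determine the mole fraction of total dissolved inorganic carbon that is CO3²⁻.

α₂ = 0.0469

α₂ = 1 / (1 + [H⁺]/K2 + [H⁺]²/(K1K2)) = 1 / (1 + 10^+1.30 + 10^-0.43)
   = 1 / (1 + 19.953 + 0.37154) = 1/21.324 = 0.04690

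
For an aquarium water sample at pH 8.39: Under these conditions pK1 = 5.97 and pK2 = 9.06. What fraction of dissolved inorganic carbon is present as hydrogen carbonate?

α₁ = 0.821

α₁ = 1 / (1 + [H⁺]/K1 + K2/[H⁺]) = 1 / (1 + 10^-2.42 + 10^-0.67)
   = 1 / (1 + 0.0038019 + 0.21380) = 1/1.2176 = 0.8213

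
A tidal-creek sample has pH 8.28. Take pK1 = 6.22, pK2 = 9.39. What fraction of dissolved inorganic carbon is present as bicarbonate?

α₁ = 0.921

α₁ = 1 / (1 + [H⁺]/K1 + K2/[H⁺]) = 1 / (1 + 10^-2.06 + 10^-1.11)
   = 1 / (1 + 0.0087096 + 0.077625) = 1/1.0863 = 0.9205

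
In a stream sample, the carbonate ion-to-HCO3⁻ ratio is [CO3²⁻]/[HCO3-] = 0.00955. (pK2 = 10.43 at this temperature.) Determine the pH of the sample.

pH = 8.41

From K2 = [H⁺][CO3²⁻]/[HCO3-]:  pH = pK2 + log₁₀([CO3²⁻]/[HCO3-])
log₁₀(0.00955) = -2.020
pH = 10.43 + (-2.020) = 8.41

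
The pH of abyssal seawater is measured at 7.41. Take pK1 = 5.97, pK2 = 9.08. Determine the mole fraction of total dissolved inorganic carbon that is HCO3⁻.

α₁ = 0.945

α₁ = 1 / (1 + [H⁺]/K1 + K2/[H⁺]) = 1 / (1 + 10^-1.44 + 10^-1.67)
   = 1 / (1 + 0.036308 + 0.021380) = 1/1.0577 = 0.9455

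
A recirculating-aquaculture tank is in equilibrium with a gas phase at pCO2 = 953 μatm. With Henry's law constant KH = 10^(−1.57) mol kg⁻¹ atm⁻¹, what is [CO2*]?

KH = 10^(−1.57) = 2.692×10^-2 mol kg⁻¹ atm⁻¹
[CO2*] = KH · pCO2 = 2.692×10^-2 × 953×10^-6 atm = 2.57×10^-5 mol/kg

[CO2*] = 25.7 μmol/kg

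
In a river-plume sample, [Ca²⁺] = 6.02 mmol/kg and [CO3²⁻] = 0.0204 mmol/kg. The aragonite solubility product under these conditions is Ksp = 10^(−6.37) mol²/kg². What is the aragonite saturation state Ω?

Ω = 0.288

Ksp = 10^(−6.37) = 4.266×10^-7
Ω = [Ca²⁺][CO3²⁻]/Ksp = (6.02×10^-3)(0.0204×10^-3) / 4.266×10^-7 = 0.288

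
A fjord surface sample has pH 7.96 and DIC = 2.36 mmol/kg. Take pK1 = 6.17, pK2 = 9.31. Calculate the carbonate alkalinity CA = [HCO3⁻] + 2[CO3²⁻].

CA = [HCO3⁻] + 2[CO3²⁻] = (α₁ + 2α₂)·DIC
At pH 7.96: [H⁺]/K1 = 10^-1.79 = 0.016218, K2/[H⁺] = 10^-1.35 = 0.044668
α₁ = 1/(1 + 0.016218 + 0.044668) = 1/1.0609 = 0.9426; α₂ = α₁·K2/[H⁺] = 0.04210
α₁ + 2α₂ = 1.0268
CA = 1.0268 × 2.36 = 2.42 mmol/kg

CA = 2.42 mmol/kg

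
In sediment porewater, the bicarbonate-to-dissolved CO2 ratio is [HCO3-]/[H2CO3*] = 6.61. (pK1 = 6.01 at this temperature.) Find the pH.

From K1 = [H⁺][HCO3-]/[H2CO3*]:  pH = pK1 + log₁₀([HCO3-]/[H2CO3*])
log₁₀(6.61) = +0.820
pH = 6.01 + (+0.820) = 6.83

pH = 6.83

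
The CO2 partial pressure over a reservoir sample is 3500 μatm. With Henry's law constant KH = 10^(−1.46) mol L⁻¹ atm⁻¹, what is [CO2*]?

[CO2*] = 121 μmol/L

KH = 10^(−1.46) = 3.467×10^-2 mol L⁻¹ atm⁻¹
[CO2*] = KH · pCO2 = 3.467×10^-2 × 3500×10^-6 atm = 1.21×10^-4 mol/L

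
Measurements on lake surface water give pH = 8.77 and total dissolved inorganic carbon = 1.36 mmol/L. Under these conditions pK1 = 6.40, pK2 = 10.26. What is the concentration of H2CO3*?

[CO2*] = 5.60 μmol/L

α₀ = 1 / (1 + K1/[H⁺] + K1K2/[H⁺]²) = 1 / (1 + 10^+2.37 + 10^+0.88)
   = 1 / (1 + 234.42 + 7.5858) = 1/243.01 = 0.004115
[CO2*] = α₀ × DIC = 0.004115 × 1.36 = 0.00560 mmol/L = 5.60 μmol/L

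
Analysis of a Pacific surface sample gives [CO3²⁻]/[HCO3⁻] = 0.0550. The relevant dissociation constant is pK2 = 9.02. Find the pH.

pH = 7.76

From K2 = [H⁺][CO3²⁻]/[HCO3⁻]:  pH = pK2 + log₁₀([CO3²⁻]/[HCO3⁻])
log₁₀(0.0550) = -1.260
pH = 9.02 + (-1.260) = 7.76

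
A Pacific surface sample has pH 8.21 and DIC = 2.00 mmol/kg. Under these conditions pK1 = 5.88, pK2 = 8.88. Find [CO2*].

[CO2*] = 7.68 μmol/kg

α₀ = 1 / (1 + K1/[H⁺] + K1K2/[H⁺]²) = 1 / (1 + 10^+2.33 + 10^+1.66)
   = 1 / (1 + 213.80 + 45.709) = 1/260.51 = 0.003839
[CO2*] = α₀ × DIC = 0.003839 × 2.00 = 0.00768 mmol/kg = 7.68 μmol/kg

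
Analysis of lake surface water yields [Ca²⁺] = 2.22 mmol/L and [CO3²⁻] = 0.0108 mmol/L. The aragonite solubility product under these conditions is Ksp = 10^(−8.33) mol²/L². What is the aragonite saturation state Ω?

Ksp = 10^(−8.33) = 4.677×10^-9
Ω = [Ca²⁺][CO3²⁻]/Ksp = (2.22×10^-3)(0.0108×10^-3) / 4.677×10^-9 = 5.13

Ω = 5.13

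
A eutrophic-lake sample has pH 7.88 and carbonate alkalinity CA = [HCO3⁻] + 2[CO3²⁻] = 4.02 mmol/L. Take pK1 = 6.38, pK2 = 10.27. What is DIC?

CA = [HCO3⁻] + 2[CO3²⁻] = (α₁ + 2α₂)·DIC
At pH 7.88: [H⁺]/K1 = 10^-1.50 = 0.031623, K2/[H⁺] = 10^-2.39 = 0.0040738
α₁ = 1/(1 + 0.031623 + 0.0040738) = 1/1.0357 = 0.9655; α₂ = α₁·K2/[H⁺] = 0.003933
α₁ + 2α₂ = 0.9734
DIC = CA / (α₁ + 2α₂) = 4.02 / 0.9734 = 4.13 mmol/L

DIC = 4.13 mmol/L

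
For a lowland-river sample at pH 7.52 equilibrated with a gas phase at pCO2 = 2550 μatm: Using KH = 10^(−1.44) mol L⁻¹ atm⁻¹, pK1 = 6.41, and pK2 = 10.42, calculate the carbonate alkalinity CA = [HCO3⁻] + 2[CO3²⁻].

CA = 1.20 mmol/L

[CO2*] = KH · pCO2 = 10^(−1.44) × 2550×10^-6 = 9.258×10^-5 mol/L
α₀ = 1/(1 + K1/[H⁺] + K1K2/[H⁺]²) = 1/(1 + 10^+1.11 + 10^-1.79) = 0.07195
DIC = [CO2*]/α₀ = 9.258×10^-5 / 0.07195 = 1.287 mmol/L
CA = (α₁ + 2α₂)·DIC = (0.9269 + 2×0.001167) × 1.287 = 1.20 mmol/L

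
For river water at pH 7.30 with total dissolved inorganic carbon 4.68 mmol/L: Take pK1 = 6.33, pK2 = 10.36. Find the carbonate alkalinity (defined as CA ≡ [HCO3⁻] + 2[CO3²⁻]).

CA = [HCO3⁻] + 2[CO3²⁻] = (α₁ + 2α₂)·DIC
At pH 7.30: [H⁺]/K1 = 10^-0.97 = 0.10715, K2/[H⁺] = 10^-3.06 = 0.00087096
α₁ = 1/(1 + 0.10715 + 0.00087096) = 1/1.1080 = 0.9025; α₂ = α₁·K2/[H⁺] = 0.0007861
α₁ + 2α₂ = 0.9041
CA = 0.9041 × 4.68 = 4.23 mmol/L

CA = 4.23 mmol/L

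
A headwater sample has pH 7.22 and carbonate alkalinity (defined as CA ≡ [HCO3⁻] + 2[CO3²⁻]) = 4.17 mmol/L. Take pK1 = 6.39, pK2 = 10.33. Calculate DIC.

DIC = 4.78 mmol/L

CA = [HCO3⁻] + 2[CO3²⁻] = (α₁ + 2α₂)·DIC
At pH 7.22: [H⁺]/K1 = 10^-0.83 = 0.14791, K2/[H⁺] = 10^-3.11 = 0.00077625
α₁ = 1/(1 + 0.14791 + 0.00077625) = 1/1.1487 = 0.8706; α₂ = α₁·K2/[H⁺] = 0.0006758
α₁ + 2α₂ = 0.8719
DIC = CA / (α₁ + 2α₂) = 4.17 / 0.8719 = 4.78 mmol/L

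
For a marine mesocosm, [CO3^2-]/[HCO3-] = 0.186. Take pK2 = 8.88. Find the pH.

pH = 8.15

From K2 = [H⁺][CO3^2-]/[HCO3-]:  pH = pK2 + log₁₀([CO3^2-]/[HCO3-])
log₁₀(0.186) = -0.730
pH = 8.88 + (-0.730) = 8.15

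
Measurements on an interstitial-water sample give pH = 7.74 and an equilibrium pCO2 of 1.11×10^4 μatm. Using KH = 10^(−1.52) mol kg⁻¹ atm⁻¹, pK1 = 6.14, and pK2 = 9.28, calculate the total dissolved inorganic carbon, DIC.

[CO2*] = KH · pCO2 = 10^(−1.52) × 1.11×10^4×10^-6 = 3.352×10^-4 mol/kg
α₀ = 1/(1 + K1/[H⁺] + K1K2/[H⁺]²) = 1/(1 + 10^+1.60 + 10^+0.06) = 0.02383
DIC = [CO2*]/α₀ = 3.352×10^-4 / 0.02383 = 14.1 mmol/kg

DIC = 14.1 mmol/kg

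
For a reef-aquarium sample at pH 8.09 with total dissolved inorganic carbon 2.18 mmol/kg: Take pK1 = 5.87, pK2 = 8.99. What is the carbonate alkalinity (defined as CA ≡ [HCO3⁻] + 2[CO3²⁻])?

CA = [HCO3⁻] + 2[CO3²⁻] = (α₁ + 2α₂)·DIC
At pH 8.09: [H⁺]/K1 = 10^-2.22 = 0.0060256, K2/[H⁺] = 10^-0.90 = 0.12589
α₁ = 1/(1 + 0.0060256 + 0.12589) = 1/1.1319 = 0.8835; α₂ = α₁·K2/[H⁺] = 0.1112
α₁ + 2α₂ = 1.1059
CA = 1.1059 × 2.18 = 2.41 mmol/kg

CA = 2.41 mmol/kg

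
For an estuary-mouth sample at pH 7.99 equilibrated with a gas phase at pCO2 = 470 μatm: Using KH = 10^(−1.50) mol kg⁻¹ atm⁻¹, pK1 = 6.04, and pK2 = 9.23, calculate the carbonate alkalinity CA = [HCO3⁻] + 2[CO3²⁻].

CA = 1.48 mmol/kg

[CO2*] = KH · pCO2 = 10^(−1.50) × 470×10^-6 = 1.486×10^-5 mol/kg
α₀ = 1/(1 + K1/[H⁺] + K1K2/[H⁺]²) = 1/(1 + 10^+1.95 + 10^+0.71) = 0.01050
DIC = [CO2*]/α₀ = 1.486×10^-5 / 0.01050 = 1.416 mmol/kg
CA = (α₁ + 2α₂)·DIC = (0.9357 + 2×0.05384) × 1.416 = 1.48 mmol/kg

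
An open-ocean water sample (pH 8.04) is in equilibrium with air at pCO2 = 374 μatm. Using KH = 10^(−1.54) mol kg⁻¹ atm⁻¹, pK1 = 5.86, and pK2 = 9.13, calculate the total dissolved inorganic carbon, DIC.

[CO2*] = KH · pCO2 = 10^(−1.54) × 374×10^-6 = 1.079×10^-5 mol/kg
α₀ = 1/(1 + K1/[H⁺] + K1K2/[H⁺]²) = 1/(1 + 10^+2.18 + 10^+1.09) = 0.006073
DIC = [CO2*]/α₀ = 1.079×10^-5 / 0.006073 = 1.78 mmol/kg

DIC = 1.78 mmol/kg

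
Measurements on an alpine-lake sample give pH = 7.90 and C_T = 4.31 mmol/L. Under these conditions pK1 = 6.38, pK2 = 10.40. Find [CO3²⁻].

[CO3²⁻] = 13.2 μmol/L

α₂ = 1 / (1 + [H⁺]/K2 + [H⁺]²/(K1K2)) = 1 / (1 + 10^+2.50 + 10^+0.98)
   = 1 / (1 + 316.23 + 9.5499) = 1/326.78 = 0.003060
[CO3²⁻] = α₂ × DIC = 0.003060 × 4.31 = 0.0132 mmol/L = 13.2 μmol/L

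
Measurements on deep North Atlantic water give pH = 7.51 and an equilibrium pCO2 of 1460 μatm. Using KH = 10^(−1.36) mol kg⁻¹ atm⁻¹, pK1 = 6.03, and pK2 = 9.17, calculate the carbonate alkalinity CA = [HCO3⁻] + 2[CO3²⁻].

CA = 2.01 mmol/kg

[CO2*] = KH · pCO2 = 10^(−1.36) × 1460×10^-6 = 6.373×10^-5 mol/kg
α₀ = 1/(1 + K1/[H⁺] + K1K2/[H⁺]²) = 1/(1 + 10^+1.48 + 10^-0.18) = 0.03139
DIC = [CO2*]/α₀ = 6.373×10^-5 / 0.03139 = 2.030 mmol/kg
CA = (α₁ + 2α₂)·DIC = (0.9479 + 2×0.02074) × 2.030 = 2.01 mmol/kg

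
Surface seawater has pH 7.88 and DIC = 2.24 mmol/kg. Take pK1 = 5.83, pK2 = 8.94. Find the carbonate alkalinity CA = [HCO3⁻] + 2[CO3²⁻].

CA = [HCO3⁻] + 2[CO3²⁻] = (α₁ + 2α₂)·DIC
At pH 7.88: [H⁺]/K1 = 10^-2.05 = 0.0089125, K2/[H⁺] = 10^-1.06 = 0.087096
α₁ = 1/(1 + 0.0089125 + 0.087096) = 1/1.0960 = 0.9124; α₂ = α₁·K2/[H⁺] = 0.07947
α₁ + 2α₂ = 1.0713
CA = 1.0713 × 2.24 = 2.40 mmol/kg

CA = 2.40 mmol/kg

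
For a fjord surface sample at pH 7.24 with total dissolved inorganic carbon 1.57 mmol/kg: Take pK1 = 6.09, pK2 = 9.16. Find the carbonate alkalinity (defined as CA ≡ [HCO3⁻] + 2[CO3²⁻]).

CA = 1.48 mmol/kg

CA = [HCO3⁻] + 2[CO3²⁻] = (α₁ + 2α₂)·DIC
At pH 7.24: [H⁺]/K1 = 10^-1.15 = 0.070795, K2/[H⁺] = 10^-1.92 = 0.012023
α₁ = 1/(1 + 0.070795 + 0.012023) = 1/1.0828 = 0.9235; α₂ = α₁·K2/[H⁺] = 0.01110
α₁ + 2α₂ = 0.9457
CA = 0.9457 × 1.57 = 1.48 mmol/kg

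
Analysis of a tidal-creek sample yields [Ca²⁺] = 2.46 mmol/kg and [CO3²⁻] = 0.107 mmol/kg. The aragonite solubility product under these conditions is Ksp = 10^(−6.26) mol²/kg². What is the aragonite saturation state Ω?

Ksp = 10^(−6.26) = 5.495×10^-7
Ω = [Ca²⁺][CO3²⁻]/Ksp = (2.46×10^-3)(0.107×10^-3) / 5.495×10^-7 = 0.479

Ω = 0.479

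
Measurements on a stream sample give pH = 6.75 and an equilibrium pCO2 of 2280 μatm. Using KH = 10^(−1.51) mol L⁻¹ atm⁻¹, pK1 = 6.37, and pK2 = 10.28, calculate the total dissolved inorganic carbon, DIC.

[CO2*] = KH · pCO2 = 10^(−1.51) × 2280×10^-6 = 7.046×10^-5 mol/L
α₀ = 1/(1 + K1/[H⁺] + K1K2/[H⁺]²) = 1/(1 + 10^+0.38 + 10^-3.15) = 0.2942
DIC = [CO2*]/α₀ = 7.046×10^-5 / 0.2942 = 0.240 mmol/L

DIC = 0.240 mmol/L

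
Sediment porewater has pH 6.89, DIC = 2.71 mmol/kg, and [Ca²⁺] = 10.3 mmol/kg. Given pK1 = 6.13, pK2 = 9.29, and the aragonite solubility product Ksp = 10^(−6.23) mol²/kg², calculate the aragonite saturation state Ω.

α₂ = 1 / (1 + [H⁺]/K2 + [H⁺]²/(K1K2)) = 1 / (1 + 10^+2.40 + 10^+1.64)
   = 1 / (1 + 251.19 + 43.652) = 1/295.84 = 0.003380
[CO3²⁻] = α₂ × DIC = 0.003380 × 2.71 = 0.009160 mmol/kg = 9.160 μmol/kg
Ksp = 10^(−6.23) = 5.888×10^-7
Ω = [Ca²⁺][CO3²⁻]/Ksp = (10.3×10^-3)(9.160×10^-6) / 5.888×10^-7 = 0.160

Ω = 0.160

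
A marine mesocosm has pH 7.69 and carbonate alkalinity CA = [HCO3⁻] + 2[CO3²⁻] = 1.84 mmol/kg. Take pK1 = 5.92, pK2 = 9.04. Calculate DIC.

CA = [HCO3⁻] + 2[CO3²⁻] = (α₁ + 2α₂)·DIC
At pH 7.69: [H⁺]/K1 = 10^-1.77 = 0.016982, K2/[H⁺] = 10^-1.35 = 0.044668
α₁ = 1/(1 + 0.016982 + 0.044668) = 1/1.0617 = 0.9419; α₂ = α₁·K2/[H⁺] = 0.04207
α₁ + 2α₂ = 1.0261
DIC = CA / (α₁ + 2α₂) = 1.84 / 1.0261 = 1.79 mmol/kg

DIC = 1.79 mmol/kg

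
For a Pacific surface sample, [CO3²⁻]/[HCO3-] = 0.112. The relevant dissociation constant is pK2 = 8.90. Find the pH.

pH = 7.95

From K2 = [H⁺][CO3²⁻]/[HCO3-]:  pH = pK2 + log₁₀([CO3²⁻]/[HCO3-])
log₁₀(0.112) = -0.951
pH = 8.90 + (-0.951) = 7.95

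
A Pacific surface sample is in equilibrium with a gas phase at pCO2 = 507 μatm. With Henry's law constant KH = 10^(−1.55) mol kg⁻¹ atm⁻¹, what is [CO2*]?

KH = 10^(−1.55) = 2.818×10^-2 mol kg⁻¹ atm⁻¹
[CO2*] = KH · pCO2 = 2.818×10^-2 × 507×10^-6 atm = 1.43×10^-5 mol/kg

[CO2*] = 14.3 μmol/kg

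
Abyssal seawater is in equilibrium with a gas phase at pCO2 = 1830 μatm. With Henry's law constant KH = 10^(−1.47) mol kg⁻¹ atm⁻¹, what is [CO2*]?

[CO2*] = 62.0 μmol/kg

KH = 10^(−1.47) = 3.388×10^-2 mol kg⁻¹ atm⁻¹
[CO2*] = KH · pCO2 = 3.388×10^-2 × 1830×10^-6 atm = 6.20×10^-5 mol/kg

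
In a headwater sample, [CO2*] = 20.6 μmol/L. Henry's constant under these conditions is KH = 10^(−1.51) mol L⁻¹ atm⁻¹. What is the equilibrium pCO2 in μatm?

pCO2 = 667 μatm

KH = 10^(−1.51) = 3.090×10^-2 mol L⁻¹ atm⁻¹
pCO2 = [CO2*]/KH = 20.6×10^-6 / 3.090×10^-2 = 6.67×10^-4 atm = 667 μatm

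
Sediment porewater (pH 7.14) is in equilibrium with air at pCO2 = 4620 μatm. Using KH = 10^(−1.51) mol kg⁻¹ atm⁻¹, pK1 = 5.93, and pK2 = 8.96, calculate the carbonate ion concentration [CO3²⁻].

[CO3²⁻] = 0.0350 mmol/kg

[CO2*] = KH · pCO2 = 10^(−1.51) × 4620×10^-6 = 1.428×10^-4 mol/kg
α₀ = 1/(1 + K1/[H⁺] + K1K2/[H⁺]²) = 1/(1 + 10^+1.21 + 10^-0.61) = 0.05726
DIC = [CO2*]/α₀ = 1.428×10^-4 / 0.05726 = 2.493 mmol/kg
[CO3²⁻] = α₂·DIC; α₂ = 0.01406, so [CO3²⁻] = 0.01406 × 2.493 = 0.0350 mmol/kg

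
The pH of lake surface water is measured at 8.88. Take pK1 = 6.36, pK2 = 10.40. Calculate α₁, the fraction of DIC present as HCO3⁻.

α₁ = 1 / (1 + [H⁺]/K1 + K2/[H⁺]) = 1 / (1 + 10^-2.52 + 10^-1.52)
   = 1 / (1 + 0.0030200 + 0.030200) = 1/1.0332 = 0.9678

α₁ = 0.968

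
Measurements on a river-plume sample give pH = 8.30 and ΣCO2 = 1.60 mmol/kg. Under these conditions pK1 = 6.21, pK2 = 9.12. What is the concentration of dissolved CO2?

[CO2*] = 11.2 μmol/kg

α₀ = 1 / (1 + K1/[H⁺] + K1K2/[H⁺]²) = 1 / (1 + 10^+2.09 + 10^+1.27)
   = 1 / (1 + 123.03 + 18.621) = 1/142.65 = 0.007010
[CO2*] = α₀ × DIC = 0.007010 × 1.60 = 0.0112 mmol/kg = 11.2 μmol/kg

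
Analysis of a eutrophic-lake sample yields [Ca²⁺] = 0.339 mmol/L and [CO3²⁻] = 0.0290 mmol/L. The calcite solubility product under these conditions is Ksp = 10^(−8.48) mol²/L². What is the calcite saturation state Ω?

Ω = 2.97

Ksp = 10^(−8.48) = 3.311×10^-9
Ω = [Ca²⁺][CO3²⁻]/Ksp = (0.339×10^-3)(0.0290×10^-3) / 3.311×10^-9 = 2.97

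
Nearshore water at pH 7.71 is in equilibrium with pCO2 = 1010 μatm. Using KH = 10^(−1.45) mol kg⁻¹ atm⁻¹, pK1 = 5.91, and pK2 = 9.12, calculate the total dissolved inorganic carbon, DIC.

DIC = 2.38 mmol/kg

[CO2*] = KH · pCO2 = 10^(−1.45) × 1010×10^-6 = 3.584×10^-5 mol/kg
α₀ = 1/(1 + K1/[H⁺] + K1K2/[H⁺]²) = 1/(1 + 10^+1.80 + 10^+0.39) = 0.01503
DIC = [CO2*]/α₀ = 3.584×10^-5 / 0.01503 = 2.38 mmol/kg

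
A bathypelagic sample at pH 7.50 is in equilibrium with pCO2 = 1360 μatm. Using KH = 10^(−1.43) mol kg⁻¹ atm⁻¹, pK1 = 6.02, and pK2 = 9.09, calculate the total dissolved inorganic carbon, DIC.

DIC = 1.62 mmol/kg

[CO2*] = KH · pCO2 = 10^(−1.43) × 1360×10^-6 = 5.053×10^-5 mol/kg
α₀ = 1/(1 + K1/[H⁺] + K1K2/[H⁺]²) = 1/(1 + 10^+1.48 + 10^-0.11) = 0.03127
DIC = [CO2*]/α₀ = 5.053×10^-5 / 0.03127 = 1.62 mmol/kg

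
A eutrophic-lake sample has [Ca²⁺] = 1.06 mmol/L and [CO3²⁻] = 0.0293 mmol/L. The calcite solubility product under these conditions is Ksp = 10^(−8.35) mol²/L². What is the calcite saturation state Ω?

Ω = 6.95

Ksp = 10^(−8.35) = 4.467×10^-9
Ω = [Ca²⁺][CO3²⁻]/Ksp = (1.06×10^-3)(0.0293×10^-3) / 4.467×10^-9 = 6.95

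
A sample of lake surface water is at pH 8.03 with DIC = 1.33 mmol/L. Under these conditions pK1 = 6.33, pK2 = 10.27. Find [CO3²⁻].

α₂ = 1 / (1 + [H⁺]/K2 + [H⁺]²/(K1K2)) = 1 / (1 + 10^+2.24 + 10^+0.54)
   = 1 / (1 + 173.78 + 3.4674) = 1/178.25 = 0.005610
[CO3²⁻] = α₂ × DIC = 0.005610 × 1.33 = 0.00746 mmol/L = 7.46 μmol/L

[CO3²⁻] = 7.46 μmol/L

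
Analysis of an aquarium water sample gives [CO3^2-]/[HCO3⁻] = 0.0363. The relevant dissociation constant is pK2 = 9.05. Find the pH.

pH = 7.61

From K2 = [H⁺][CO3^2-]/[HCO3⁻]:  pH = pK2 + log₁₀([CO3^2-]/[HCO3⁻])
log₁₀(0.0363) = -1.440
pH = 9.05 + (-1.440) = 7.61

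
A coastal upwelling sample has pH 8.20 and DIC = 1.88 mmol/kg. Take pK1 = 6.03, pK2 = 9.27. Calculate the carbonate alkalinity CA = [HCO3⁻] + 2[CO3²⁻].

CA = [HCO3⁻] + 2[CO3²⁻] = (α₁ + 2α₂)·DIC
At pH 8.20: [H⁺]/K1 = 10^-2.17 = 0.0067608, K2/[H⁺] = 10^-1.07 = 0.085114
α₁ = 1/(1 + 0.0067608 + 0.085114) = 1/1.0919 = 0.9159; α₂ = α₁·K2/[H⁺] = 0.07795
α₁ + 2α₂ = 1.0718
CA = 1.0718 × 1.88 = 2.01 mmol/kg

CA = 2.01 mmol/kg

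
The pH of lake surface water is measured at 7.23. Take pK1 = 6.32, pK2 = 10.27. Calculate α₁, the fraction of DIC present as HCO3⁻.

α₁ = 1 / (1 + [H⁺]/K1 + K2/[H⁺]) = 1 / (1 + 10^-0.91 + 10^-3.04)
   = 1 / (1 + 0.12303 + 0.00091201) = 1/1.1239 = 0.8897

α₁ = 0.890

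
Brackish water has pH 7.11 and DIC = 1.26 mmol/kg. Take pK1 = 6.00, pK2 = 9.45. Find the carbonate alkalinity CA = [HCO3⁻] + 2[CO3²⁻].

CA = [HCO3⁻] + 2[CO3²⁻] = (α₁ + 2α₂)·DIC
At pH 7.11: [H⁺]/K1 = 10^-1.11 = 0.077625, K2/[H⁺] = 10^-2.34 = 0.0045709
α₁ = 1/(1 + 0.077625 + 0.0045709) = 1/1.0822 = 0.9240; α₂ = α₁·K2/[H⁺] = 0.004224
α₁ + 2α₂ = 0.9325
CA = 0.9325 × 1.26 = 1.17 mmol/kg

CA = 1.17 mmol/kg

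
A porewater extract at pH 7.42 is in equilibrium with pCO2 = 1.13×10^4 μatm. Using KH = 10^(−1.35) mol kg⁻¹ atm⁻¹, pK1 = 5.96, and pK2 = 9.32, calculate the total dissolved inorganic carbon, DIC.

[CO2*] = KH · pCO2 = 10^(−1.35) × 1.13×10^4×10^-6 = 5.048×10^-4 mol/kg
α₀ = 1/(1 + K1/[H⁺] + K1K2/[H⁺]²) = 1/(1 + 10^+1.46 + 10^-0.44) = 0.03311
DIC = [CO2*]/α₀ = 5.048×10^-4 / 0.03311 = 15.2 mmol/kg

DIC = 15.2 mmol/kg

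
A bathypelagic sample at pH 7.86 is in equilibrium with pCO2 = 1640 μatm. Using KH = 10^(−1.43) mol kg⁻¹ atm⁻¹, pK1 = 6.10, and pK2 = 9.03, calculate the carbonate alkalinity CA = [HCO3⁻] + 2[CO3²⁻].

CA = 3.98 mmol/kg

[CO2*] = KH · pCO2 = 10^(−1.43) × 1640×10^-6 = 6.093×10^-5 mol/kg
α₀ = 1/(1 + K1/[H⁺] + K1K2/[H⁺]²) = 1/(1 + 10^+1.76 + 10^+0.59) = 0.01602
DIC = [CO2*]/α₀ = 6.093×10^-5 / 0.01602 = 3.804 mmol/kg
CA = (α₁ + 2α₂)·DIC = (0.9217 + 2×0.06231) × 3.804 = 3.98 mmol/kg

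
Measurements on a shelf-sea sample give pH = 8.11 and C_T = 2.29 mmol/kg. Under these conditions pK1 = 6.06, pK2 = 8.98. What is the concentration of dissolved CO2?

α₀ = 1 / (1 + K1/[H⁺] + K1K2/[H⁺]²) = 1 / (1 + 10^+2.05 + 10^+1.18)
   = 1 / (1 + 112.20 + 15.136) = 1/128.34 = 0.007792
[CO2*] = α₀ × DIC = 0.007792 × 2.29 = 0.0178 mmol/kg = 17.8 μmol/kg

[CO2*] = 17.8 μmol/kg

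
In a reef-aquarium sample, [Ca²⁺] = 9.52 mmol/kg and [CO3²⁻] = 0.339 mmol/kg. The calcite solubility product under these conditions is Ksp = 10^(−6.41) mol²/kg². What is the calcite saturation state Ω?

Ω = 8.30

Ksp = 10^(−6.41) = 3.890×10^-7
Ω = [Ca²⁺][CO3²⁻]/Ksp = (9.52×10^-3)(0.339×10^-3) / 3.890×10^-7 = 8.30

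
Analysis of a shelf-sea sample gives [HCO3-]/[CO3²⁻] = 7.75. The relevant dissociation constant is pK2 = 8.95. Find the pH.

From K2 = [H⁺][CO3²⁻]/[HCO3-]:  pH = pK2 − log₁₀([HCO3-]/[CO3²⁻])
log₁₀(7.75) = +0.889
pH = 8.95 − (+0.889) = 8.06

pH = 8.06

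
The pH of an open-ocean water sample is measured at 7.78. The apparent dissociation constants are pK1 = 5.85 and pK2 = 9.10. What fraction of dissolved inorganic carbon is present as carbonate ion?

α₂ = 1 / (1 + [H⁺]/K2 + [H⁺]²/(K1K2)) = 1 / (1 + 10^+1.32 + 10^-0.61)
   = 1 / (1 + 20.893 + 0.24547) = 1/22.138 = 0.04517

α₂ = 0.0452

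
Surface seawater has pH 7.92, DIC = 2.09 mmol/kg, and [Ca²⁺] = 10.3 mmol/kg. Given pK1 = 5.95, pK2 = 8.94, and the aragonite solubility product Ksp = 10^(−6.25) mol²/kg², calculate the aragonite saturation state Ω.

Ω = 3.30

α₂ = 1 / (1 + [H⁺]/K2 + [H⁺]²/(K1K2)) = 1 / (1 + 10^+1.02 + 10^-0.95)
   = 1 / (1 + 10.471 + 0.11220) = 1/11.583 = 0.08633
[CO3²⁻] = α₂ × DIC = 0.08633 × 2.09 = 0.1804 mmol/kg
Ksp = 10^(−6.25) = 5.623×10^-7
Ω = [Ca²⁺][CO3²⁻]/Ksp = (10.3×10^-3)(1.804×10^-4) / 5.623×10^-7 = 3.30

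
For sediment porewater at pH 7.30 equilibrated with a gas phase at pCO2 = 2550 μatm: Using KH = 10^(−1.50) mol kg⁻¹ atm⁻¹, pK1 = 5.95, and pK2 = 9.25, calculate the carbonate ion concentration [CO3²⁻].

[CO2*] = KH · pCO2 = 10^(−1.50) × 2550×10^-6 = 8.064×10^-5 mol/kg
α₀ = 1/(1 + K1/[H⁺] + K1K2/[H⁺]²) = 1/(1 + 10^+1.35 + 10^-0.60) = 0.04230
DIC = [CO2*]/α₀ = 8.064×10^-5 / 0.04230 = 1.906 mmol/kg
[CO3²⁻] = α₂·DIC; α₂ = 0.01063, so [CO3²⁻] = 0.01063 × 1.906 = 0.0203 mmol/kg

[CO3²⁻] = 0.0203 mmol/kg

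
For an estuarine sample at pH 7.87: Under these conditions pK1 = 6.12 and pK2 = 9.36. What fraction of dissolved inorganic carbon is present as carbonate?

α₂ = 0.0308

α₂ = 1 / (1 + [H⁺]/K2 + [H⁺]²/(K1K2)) = 1 / (1 + 10^+1.49 + 10^-0.26)
   = 1 / (1 + 30.903 + 0.54954) = 1/32.452 = 0.03081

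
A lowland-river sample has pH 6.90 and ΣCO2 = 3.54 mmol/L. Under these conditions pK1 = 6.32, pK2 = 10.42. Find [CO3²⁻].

[CO3²⁻] = 0.846 μmol/L

α₂ = 1 / (1 + [H⁺]/K2 + [H⁺]²/(K1K2)) = 1 / (1 + 10^+3.52 + 10^+2.94)
   = 1 / (1 + 3311.3 + 870.96) = 1/4183.3 = 0.0002390
[CO3²⁻] = α₂ × DIC = 0.0002390 × 3.54 = 0.000846 mmol/L = 0.846 μmol/L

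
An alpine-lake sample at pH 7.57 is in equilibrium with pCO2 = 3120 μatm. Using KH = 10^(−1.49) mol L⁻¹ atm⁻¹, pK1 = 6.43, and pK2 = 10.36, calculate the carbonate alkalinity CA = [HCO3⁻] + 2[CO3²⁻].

CA = 1.40 mmol/L

[CO2*] = KH · pCO2 = 10^(−1.49) × 3120×10^-6 = 1.010×10^-4 mol/L
α₀ = 1/(1 + K1/[H⁺] + K1K2/[H⁺]²) = 1/(1 + 10^+1.14 + 10^-1.65) = 0.06745
DIC = [CO2*]/α₀ = 1.010×10^-4 / 0.06745 = 1.497 mmol/L
CA = (α₁ + 2α₂)·DIC = (0.9310 + 2×0.001510) × 1.497 = 1.40 mmol/L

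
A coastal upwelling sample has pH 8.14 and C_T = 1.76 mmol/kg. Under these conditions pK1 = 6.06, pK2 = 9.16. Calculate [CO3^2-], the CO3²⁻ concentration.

[CO3²⁻] = 0.152 mmol/kg

α₂ = 1 / (1 + [H⁺]/K2 + [H⁺]²/(K1K2)) = 1 / (1 + 10^+1.02 + 10^-1.06)
   = 1 / (1 + 10.471 + 0.087096) = 1/11.558 = 0.08652
[CO3²⁻] = α₂ × DIC = 0.08652 × 1.76 = 0.152 mmol/kg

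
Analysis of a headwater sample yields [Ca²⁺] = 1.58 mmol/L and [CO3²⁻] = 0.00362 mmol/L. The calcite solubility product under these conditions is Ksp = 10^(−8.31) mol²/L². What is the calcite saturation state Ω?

Ω = 1.17

Ksp = 10^(−8.31) = 4.898×10^-9
Ω = [Ca²⁺][CO3²⁻]/Ksp = (1.58×10^-3)(0.00362×10^-3) / 4.898×10^-9 = 1.17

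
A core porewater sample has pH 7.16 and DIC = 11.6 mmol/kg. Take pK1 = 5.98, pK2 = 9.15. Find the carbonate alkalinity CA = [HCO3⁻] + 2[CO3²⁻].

CA = [HCO3⁻] + 2[CO3²⁻] = (α₁ + 2α₂)·DIC
At pH 7.16: [H⁺]/K1 = 10^-1.18 = 0.066069, K2/[H⁺] = 10^-1.99 = 0.010233
α₁ = 1/(1 + 0.066069 + 0.010233) = 1/1.0763 = 0.9291; α₂ = α₁·K2/[H⁺] = 0.009507
α₁ + 2α₂ = 0.9481
CA = 0.9481 × 11.6 = 11.0 mmol/kg

CA = 11.0 mmol/kg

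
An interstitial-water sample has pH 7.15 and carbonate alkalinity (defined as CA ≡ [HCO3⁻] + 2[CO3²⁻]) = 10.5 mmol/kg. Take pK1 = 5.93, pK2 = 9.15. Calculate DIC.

CA = [HCO3⁻] + 2[CO3²⁻] = (α₁ + 2α₂)·DIC
At pH 7.15: [H⁺]/K1 = 10^-1.22 = 0.060256, K2/[H⁺] = 10^-2.00 = 0.010000
α₁ = 1/(1 + 0.060256 + 0.010000) = 1/1.0703 = 0.9344; α₂ = α₁·K2/[H⁺] = 0.009344
α₁ + 2α₂ = 0.9530
DIC = CA / (α₁ + 2α₂) = 10.5 / 0.9530 = 11.0 mmol/kg

DIC = 11.0 mmol/kg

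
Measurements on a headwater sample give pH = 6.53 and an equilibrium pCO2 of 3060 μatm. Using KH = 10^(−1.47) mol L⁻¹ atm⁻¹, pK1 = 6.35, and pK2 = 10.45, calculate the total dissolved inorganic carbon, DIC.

[CO2*] = KH · pCO2 = 10^(−1.47) × 3060×10^-6 = 1.037×10^-4 mol/L
α₀ = 1/(1 + K1/[H⁺] + K1K2/[H⁺]²) = 1/(1 + 10^+0.18 + 10^-3.74) = 0.3978
DIC = [CO2*]/α₀ = 1.037×10^-4 / 0.3978 = 0.261 mmol/L

DIC = 0.261 mmol/L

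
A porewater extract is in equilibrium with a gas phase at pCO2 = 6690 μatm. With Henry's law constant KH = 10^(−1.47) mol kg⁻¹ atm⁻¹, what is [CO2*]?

[CO2*] = 227 μmol/kg

KH = 10^(−1.47) = 3.388×10^-2 mol kg⁻¹ atm⁻¹
[CO2*] = KH · pCO2 = 3.388×10^-2 × 6690×10^-6 atm = 2.27×10^-4 mol/kg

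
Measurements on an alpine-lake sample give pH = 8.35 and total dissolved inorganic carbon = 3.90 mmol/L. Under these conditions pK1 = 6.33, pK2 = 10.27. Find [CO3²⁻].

[CO3²⁻] = 0.0459 mmol/L

α₂ = 1 / (1 + [H⁺]/K2 + [H⁺]²/(K1K2)) = 1 / (1 + 10^+1.92 + 10^-0.10)
   = 1 / (1 + 83.176 + 0.79433) = 1/84.971 = 0.01177
[CO3²⁻] = α₂ × DIC = 0.01177 × 3.90 = 0.0459 mmol/L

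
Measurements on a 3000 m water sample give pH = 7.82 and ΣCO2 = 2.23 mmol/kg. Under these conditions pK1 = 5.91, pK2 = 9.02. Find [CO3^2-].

α₂ = 1 / (1 + [H⁺]/K2 + [H⁺]²/(K1K2)) = 1 / (1 + 10^+1.20 + 10^-0.71)
   = 1 / (1 + 15.849 + 0.19498) = 1/17.044 = 0.05867
[CO3²⁻] = α₂ × DIC = 0.05867 × 2.23 = 0.131 mmol/kg

[CO3²⁻] = 0.131 mmol/kg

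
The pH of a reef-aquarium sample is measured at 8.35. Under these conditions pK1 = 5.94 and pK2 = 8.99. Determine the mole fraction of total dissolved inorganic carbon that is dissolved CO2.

α₀ = 1 / (1 + K1/[H⁺] + K1K2/[H⁺]²) = 1 / (1 + 10^+2.41 + 10^+1.77)
   = 1 / (1 + 257.04 + 58.884) = 1/316.92 = 0.003155

α₀ = 0.00316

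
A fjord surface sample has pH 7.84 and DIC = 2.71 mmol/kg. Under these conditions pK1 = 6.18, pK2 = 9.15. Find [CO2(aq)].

[CO2*] = 0.0554 mmol/kg

α₀ = 1 / (1 + K1/[H⁺] + K1K2/[H⁺]²) = 1 / (1 + 10^+1.66 + 10^+0.35)
   = 1 / (1 + 45.709 + 2.2387) = 1/48.948 = 0.02043
[CO2*] = α₀ × DIC = 0.02043 × 2.71 = 0.0554 mmol/kg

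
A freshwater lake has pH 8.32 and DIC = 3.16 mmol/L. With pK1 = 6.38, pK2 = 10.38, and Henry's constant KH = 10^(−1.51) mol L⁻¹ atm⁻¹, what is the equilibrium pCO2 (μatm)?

α₀ = 1 / (1 + K1/[H⁺] + K1K2/[H⁺]²) = 1 / (1 + 10^+1.94 + 10^-0.12)
   = 1 / (1 + 87.096 + 0.75858) = 1/88.855 = 0.01125
[CO2*] = α₀ × DIC = 0.01125 × 3.16 = 0.03556 mmol/L
pCO2 = [CO2*]/KH = 3.556×10^-5 / 3.090×10^-2 = 1150 μatm

pCO2 = 1150 μatm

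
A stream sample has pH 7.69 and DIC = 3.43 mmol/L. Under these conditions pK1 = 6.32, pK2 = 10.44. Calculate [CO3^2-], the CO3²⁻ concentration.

α₂ = 1 / (1 + [H⁺]/K2 + [H⁺]²/(K1K2)) = 1 / (1 + 10^+2.75 + 10^+1.38)
   = 1 / (1 + 562.34 + 23.988) = 1/587.33 = 0.001703
[CO3²⁻] = α₂ × DIC = 0.001703 × 3.43 = 0.00584 mmol/L = 5.84 μmol/L

[CO3²⁻] = 5.84 μmol/L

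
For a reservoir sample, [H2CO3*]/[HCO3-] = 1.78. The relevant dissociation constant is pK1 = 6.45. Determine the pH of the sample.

From K1 = [H⁺][HCO3-]/[H2CO3*]:  pH = pK1 − log₁₀([H2CO3*]/[HCO3-])
log₁₀(1.78) = +0.250
pH = 6.45 − (+0.250) = 6.20

pH = 6.20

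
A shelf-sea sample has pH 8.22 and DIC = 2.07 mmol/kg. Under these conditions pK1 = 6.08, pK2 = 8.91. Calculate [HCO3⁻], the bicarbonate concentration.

α₁ = 1 / (1 + [H⁺]/K1 + K2/[H⁺]) = 1 / (1 + 10^-2.14 + 10^-0.69)
   = 1 / (1 + 0.0072444 + 0.20417) = 1/1.2114 = 0.8255
[HCO3⁻] = α₁ × DIC = 0.8255 × 2.07 = 1.71 mmol/kg

[HCO3⁻] = 1.71 mmol/kg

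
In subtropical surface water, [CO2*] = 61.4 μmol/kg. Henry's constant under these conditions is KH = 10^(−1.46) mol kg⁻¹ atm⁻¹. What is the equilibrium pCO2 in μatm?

KH = 10^(−1.46) = 3.467×10^-2 mol kg⁻¹ atm⁻¹
pCO2 = [CO2*]/KH = 61.4×10^-6 / 3.467×10^-2 = 1.77×10^-3 atm = 1770 μatm

pCO2 = 1770 μatm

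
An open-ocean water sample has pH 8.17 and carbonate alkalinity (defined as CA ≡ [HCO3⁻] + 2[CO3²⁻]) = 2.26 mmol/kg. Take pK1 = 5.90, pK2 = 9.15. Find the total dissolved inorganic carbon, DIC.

CA = [HCO3⁻] + 2[CO3²⁻] = (α₁ + 2α₂)·DIC
At pH 8.17: [H⁺]/K1 = 10^-2.27 = 0.0053703, K2/[H⁺] = 10^-0.98 = 0.10471
α₁ = 1/(1 + 0.0053703 + 0.10471) = 1/1.1101 = 0.9008; α₂ = α₁·K2/[H⁺] = 0.09433
α₁ + 2α₂ = 1.0895
DIC = CA / (α₁ + 2α₂) = 2.26 / 1.0895 = 2.07 mmol/kg

DIC = 2.07 mmol/kg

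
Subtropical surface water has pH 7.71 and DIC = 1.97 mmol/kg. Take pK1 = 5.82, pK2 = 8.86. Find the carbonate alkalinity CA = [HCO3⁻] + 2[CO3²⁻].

CA = 2.08 mmol/kg

CA = [HCO3⁻] + 2[CO3²⁻] = (α₁ + 2α₂)·DIC
At pH 7.71: [H⁺]/K1 = 10^-1.89 = 0.012882, K2/[H⁺] = 10^-1.15 = 0.070795
α₁ = 1/(1 + 0.012882 + 0.070795) = 1/1.0837 = 0.9228; α₂ = α₁·K2/[H⁺] = 0.06533
α₁ + 2α₂ = 1.0534
CA = 1.0534 × 1.97 = 2.08 mmol/kg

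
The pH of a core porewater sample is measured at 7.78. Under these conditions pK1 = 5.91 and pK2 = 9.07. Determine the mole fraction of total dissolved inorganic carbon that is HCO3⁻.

α₁ = 0.939

α₁ = 1 / (1 + [H⁺]/K1 + K2/[H⁺]) = 1 / (1 + 10^-1.87 + 10^-1.29)
   = 1 / (1 + 0.013490 + 0.051286) = 1/1.0648 = 0.9392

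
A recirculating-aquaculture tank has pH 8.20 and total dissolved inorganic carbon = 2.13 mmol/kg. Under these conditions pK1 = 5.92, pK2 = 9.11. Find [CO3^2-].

α₂ = 1 / (1 + [H⁺]/K2 + [H⁺]²/(K1K2)) = 1 / (1 + 10^+0.91 + 10^-1.37)
   = 1 / (1 + 8.1283 + 0.042658) = 1/9.1710 = 0.1090
[CO3²⁻] = α₂ × DIC = 0.1090 × 2.13 = 0.232 mmol/kg

[CO3²⁻] = 0.232 mmol/kg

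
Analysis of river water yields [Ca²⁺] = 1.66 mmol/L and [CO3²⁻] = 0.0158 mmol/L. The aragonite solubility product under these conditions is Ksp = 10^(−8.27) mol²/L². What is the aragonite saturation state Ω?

Ksp = 10^(−8.27) = 5.370×10^-9
Ω = [Ca²⁺][CO3²⁻]/Ksp = (1.66×10^-3)(0.0158×10^-3) / 5.370×10^-9 = 4.88

Ω = 4.88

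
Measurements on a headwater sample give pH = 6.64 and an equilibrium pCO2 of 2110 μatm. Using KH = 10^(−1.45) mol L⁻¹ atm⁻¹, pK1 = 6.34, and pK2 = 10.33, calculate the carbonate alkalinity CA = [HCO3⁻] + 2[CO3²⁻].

[CO2*] = KH · pCO2 = 10^(−1.45) × 2110×10^-6 = 7.487×10^-5 mol/L
α₀ = 1/(1 + K1/[H⁺] + K1K2/[H⁺]²) = 1/(1 + 10^+0.30 + 10^-3.39) = 0.3338
DIC = [CO2*]/α₀ = 7.487×10^-5 / 0.3338 = 0.2243 mmol/L
CA = (α₁ + 2α₂)·DIC = (0.6660 + 2×0.0001360) × 0.2243 = 0.149 mmol/L

CA = 0.149 mmol/L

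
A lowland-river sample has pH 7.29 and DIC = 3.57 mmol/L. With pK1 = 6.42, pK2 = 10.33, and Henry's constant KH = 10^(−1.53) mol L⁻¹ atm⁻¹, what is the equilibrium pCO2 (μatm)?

pCO2 = 1.44×10^4 μatm

α₀ = 1 / (1 + K1/[H⁺] + K1K2/[H⁺]²) = 1 / (1 + 10^+0.87 + 10^-2.17)
   = 1 / (1 + 7.4131 + 0.0067608) = 1/8.4199 = 0.1188
[CO2*] = α₀ × DIC = 0.1188 × 3.57 = 0.4240 mmol/L
pCO2 = [CO2*]/KH = 4.240×10^-4 / 2.951×10^-2 = 1.44×10^4 μatm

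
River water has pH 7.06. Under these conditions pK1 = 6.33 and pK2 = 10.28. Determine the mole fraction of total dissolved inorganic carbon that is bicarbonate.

α₁ = 0.843

α₁ = 1 / (1 + [H⁺]/K1 + K2/[H⁺]) = 1 / (1 + 10^-0.73 + 10^-3.22)
   = 1 / (1 + 0.18621 + 0.00060256) = 1/1.1868 = 0.8426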